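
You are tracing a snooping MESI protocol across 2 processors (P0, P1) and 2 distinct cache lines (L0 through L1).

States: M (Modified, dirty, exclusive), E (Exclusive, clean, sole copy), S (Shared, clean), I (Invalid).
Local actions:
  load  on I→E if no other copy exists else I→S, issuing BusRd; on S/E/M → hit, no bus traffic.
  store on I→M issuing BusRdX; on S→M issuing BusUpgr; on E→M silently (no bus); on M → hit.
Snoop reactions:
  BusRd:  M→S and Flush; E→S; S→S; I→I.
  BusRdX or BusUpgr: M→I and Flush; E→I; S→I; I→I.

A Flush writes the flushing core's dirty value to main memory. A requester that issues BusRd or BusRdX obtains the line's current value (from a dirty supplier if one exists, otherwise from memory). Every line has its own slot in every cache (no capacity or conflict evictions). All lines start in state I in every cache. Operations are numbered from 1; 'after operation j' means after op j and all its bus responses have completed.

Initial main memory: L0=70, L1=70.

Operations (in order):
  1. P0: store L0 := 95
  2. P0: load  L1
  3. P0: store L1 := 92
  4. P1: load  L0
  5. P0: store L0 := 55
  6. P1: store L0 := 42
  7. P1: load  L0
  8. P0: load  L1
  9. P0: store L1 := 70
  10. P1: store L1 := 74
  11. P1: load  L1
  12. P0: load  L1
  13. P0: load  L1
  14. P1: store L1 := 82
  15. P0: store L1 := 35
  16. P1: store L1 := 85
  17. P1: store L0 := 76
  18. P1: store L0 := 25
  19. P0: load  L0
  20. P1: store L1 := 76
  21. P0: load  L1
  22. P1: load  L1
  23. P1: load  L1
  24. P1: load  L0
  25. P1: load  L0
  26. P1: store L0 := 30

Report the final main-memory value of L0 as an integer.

memory[L0] = 25

step 1: P0: store L0 := 95  ⟶  MI  (L0)  txn=BusRdX  M[L0]=70
step 2: P0: load  L1  ⟶  EI  (L1)  txn=BusRd  M[L1]=70
step 3: P0: store L1 := 92  ⟶  MI  (L1)  txn=∅  M[L1]=70
step 4: P1: load  L0  ⟶  SS  (L0)  txn=BusRd+Flush  M[L0]=95
step 5: P0: store L0 := 55  ⟶  MI  (L0)  txn=BusUpgr  M[L0]=95
step 6: P1: store L0 := 42  ⟶  IM  (L0)  txn=BusRdX+Flush  M[L0]=55
step 7: P1: load  L0  ⟶  IM  (L0)  txn=∅  M[L0]=55
step 8: P0: load  L1  ⟶  MI  (L1)  txn=∅  M[L1]=70
step 9: P0: store L1 := 70  ⟶  MI  (L1)  txn=∅  M[L1]=70
step 10: P1: store L1 := 74  ⟶  IM  (L1)  txn=BusRdX+Flush  M[L1]=70
step 11: P1: load  L1  ⟶  IM  (L1)  txn=∅  M[L1]=70
step 12: P0: load  L1  ⟶  SS  (L1)  txn=BusRd+Flush  M[L1]=74
step 13: P0: load  L1  ⟶  SS  (L1)  txn=∅  M[L1]=74
step 14: P1: store L1 := 82  ⟶  IM  (L1)  txn=BusUpgr  M[L1]=74
step 15: P0: store L1 := 35  ⟶  MI  (L1)  txn=BusRdX+Flush  M[L1]=82
step 16: P1: store L1 := 85  ⟶  IM  (L1)  txn=BusRdX+Flush  M[L1]=35
step 17: P1: store L0 := 76  ⟶  IM  (L0)  txn=∅  M[L0]=55
step 18: P1: store L0 := 25  ⟶  IM  (L0)  txn=∅  M[L0]=55
step 19: P0: load  L0  ⟶  SS  (L0)  txn=BusRd+Flush  M[L0]=25
step 20: P1: store L1 := 76  ⟶  IM  (L1)  txn=∅  M[L1]=35
step 21: P0: load  L1  ⟶  SS  (L1)  txn=BusRd+Flush  M[L1]=76
step 22: P1: load  L1  ⟶  SS  (L1)  txn=∅  M[L1]=76
step 23: P1: load  L1  ⟶  SS  (L1)  txn=∅  M[L1]=76
step 24: P1: load  L0  ⟶  SS  (L0)  txn=∅  M[L0]=25
step 25: P1: load  L0  ⟶  SS  (L0)  txn=∅  M[L0]=25
step 26: P1: store L0 := 30  ⟶  IM  (L0)  txn=BusUpgr  M[L0]=25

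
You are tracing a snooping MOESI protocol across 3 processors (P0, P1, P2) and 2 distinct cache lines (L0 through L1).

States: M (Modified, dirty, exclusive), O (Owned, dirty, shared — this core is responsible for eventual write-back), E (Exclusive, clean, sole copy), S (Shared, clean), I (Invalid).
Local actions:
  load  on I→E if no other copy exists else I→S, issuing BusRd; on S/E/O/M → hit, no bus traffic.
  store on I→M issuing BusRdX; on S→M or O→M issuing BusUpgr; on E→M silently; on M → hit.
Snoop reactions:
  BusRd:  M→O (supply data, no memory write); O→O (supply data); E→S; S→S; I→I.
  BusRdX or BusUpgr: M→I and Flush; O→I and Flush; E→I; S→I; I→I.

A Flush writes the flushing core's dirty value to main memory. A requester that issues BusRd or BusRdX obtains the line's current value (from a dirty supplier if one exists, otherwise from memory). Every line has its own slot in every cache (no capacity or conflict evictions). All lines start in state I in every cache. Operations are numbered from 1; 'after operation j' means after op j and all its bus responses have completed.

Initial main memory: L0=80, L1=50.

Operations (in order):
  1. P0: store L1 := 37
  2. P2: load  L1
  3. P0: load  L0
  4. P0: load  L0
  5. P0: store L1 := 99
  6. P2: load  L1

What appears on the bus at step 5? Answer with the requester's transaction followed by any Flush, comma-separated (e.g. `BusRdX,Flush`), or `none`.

[1] P0: store L1 := 37 | P0:M(37), P1:I, P2:I | bus: BusRdX
[2] P2: load  L1 | P0:O(37), P1:I, P2:S(37) | bus: BusRd
[3] P0: load  L0 | P0:E(80), P1:I, P2:I | bus: BusRd
[4] P0: load  L0 | P0:E(80), P1:I, P2:I | bus: none
[5] P0: store L1 := 99 | P0:M(99), P1:I, P2:I | bus: BusUpgr
[6] P2: load  L1 | P0:O(99), P1:I, P2:S(99) | bus: BusRd

bus = BusUpgr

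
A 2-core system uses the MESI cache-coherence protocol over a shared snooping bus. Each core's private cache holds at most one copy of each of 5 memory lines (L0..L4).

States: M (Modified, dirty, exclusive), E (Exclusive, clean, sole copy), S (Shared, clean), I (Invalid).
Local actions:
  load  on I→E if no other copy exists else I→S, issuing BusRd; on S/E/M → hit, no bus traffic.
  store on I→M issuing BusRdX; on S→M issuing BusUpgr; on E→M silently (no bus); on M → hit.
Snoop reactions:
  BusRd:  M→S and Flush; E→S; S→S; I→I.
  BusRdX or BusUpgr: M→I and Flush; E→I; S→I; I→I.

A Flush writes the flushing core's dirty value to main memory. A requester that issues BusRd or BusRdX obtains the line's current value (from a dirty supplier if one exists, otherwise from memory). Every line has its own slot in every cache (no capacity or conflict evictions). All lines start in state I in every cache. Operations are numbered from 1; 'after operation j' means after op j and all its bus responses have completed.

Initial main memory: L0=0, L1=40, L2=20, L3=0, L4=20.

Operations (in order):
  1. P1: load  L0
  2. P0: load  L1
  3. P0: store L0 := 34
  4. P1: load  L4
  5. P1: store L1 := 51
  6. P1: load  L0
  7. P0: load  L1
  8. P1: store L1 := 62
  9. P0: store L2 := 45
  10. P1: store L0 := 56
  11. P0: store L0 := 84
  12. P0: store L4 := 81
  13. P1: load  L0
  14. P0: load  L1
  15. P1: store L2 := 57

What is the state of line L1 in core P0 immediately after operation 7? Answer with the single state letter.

  op1 P1: load  L0 → I/E on L0; bus BusRd; mem=0
  op2 P0: load  L1 → E/I on L1; bus BusRd; mem=40
  op3 P0: store L0 := 34 → M/I on L0; bus BusRdX; mem=0
  op4 P1: load  L4 → I/E on L4; bus BusRd; mem=20
  op5 P1: store L1 := 51 → I/M on L1; bus BusRdX; mem=40
  op6 P1: load  L0 → S/S on L0; bus BusRd Flush; mem=34
  op7 P0: load  L1 → S/S on L1; bus BusRd Flush; mem=51
  op8 P1: store L1 := 62 → I/M on L1; bus BusUpgr; mem=51
  op9 P0: store L2 := 45 → M/I on L2; bus BusRdX; mem=20
  op10 P1: store L0 := 56 → I/M on L0; bus BusUpgr; mem=34
  op11 P0: store L0 := 84 → M/I on L0; bus BusRdX Flush; mem=56
  op12 P0: store L4 := 81 → M/I on L4; bus BusRdX; mem=20
  op13 P1: load  L0 → S/S on L0; bus BusRd Flush; mem=84
  op14 P0: load  L1 → S/S on L1; bus BusRd Flush; mem=62
  op15 P1: store L2 := 57 → I/M on L2; bus BusRdX Flush; mem=45

state = S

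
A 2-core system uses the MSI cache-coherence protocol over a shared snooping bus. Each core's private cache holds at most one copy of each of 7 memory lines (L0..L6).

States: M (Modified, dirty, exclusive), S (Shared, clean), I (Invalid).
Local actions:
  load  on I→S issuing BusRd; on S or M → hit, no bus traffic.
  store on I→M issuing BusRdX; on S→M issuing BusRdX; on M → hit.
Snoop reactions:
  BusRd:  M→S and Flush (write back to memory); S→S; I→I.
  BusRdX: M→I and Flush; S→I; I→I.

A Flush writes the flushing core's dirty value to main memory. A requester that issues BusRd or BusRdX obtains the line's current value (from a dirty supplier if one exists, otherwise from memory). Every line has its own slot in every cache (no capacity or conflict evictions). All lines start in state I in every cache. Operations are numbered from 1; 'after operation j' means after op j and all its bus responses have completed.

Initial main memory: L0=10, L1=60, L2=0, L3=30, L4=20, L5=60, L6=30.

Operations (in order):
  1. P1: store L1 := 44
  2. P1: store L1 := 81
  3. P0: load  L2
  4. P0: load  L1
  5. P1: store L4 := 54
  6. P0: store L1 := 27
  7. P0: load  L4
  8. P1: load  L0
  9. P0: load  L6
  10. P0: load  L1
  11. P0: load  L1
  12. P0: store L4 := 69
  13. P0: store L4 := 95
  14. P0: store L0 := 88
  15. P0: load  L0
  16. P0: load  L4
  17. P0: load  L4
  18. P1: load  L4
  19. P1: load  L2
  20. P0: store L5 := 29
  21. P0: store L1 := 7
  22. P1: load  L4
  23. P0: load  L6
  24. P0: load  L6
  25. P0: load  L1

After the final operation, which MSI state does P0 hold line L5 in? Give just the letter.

state = M

[1] P1: store L1 := 44 | P0:I, P1:M(44) | bus: BusRdX
[2] P1: store L1 := 81 | P0:I, P1:M(81) | bus: none
[3] P0: load  L2 | P0:S(0), P1:I | bus: BusRd
[4] P0: load  L1 | P0:S(81), P1:S(81) | bus: BusRd,Flush
[5] P1: store L4 := 54 | P0:I, P1:M(54) | bus: BusRdX
[6] P0: store L1 := 27 | P0:M(27), P1:I | bus: BusRdX
[7] P0: load  L4 | P0:S(54), P1:S(54) | bus: BusRd,Flush
[8] P1: load  L0 | P0:I, P1:S(10) | bus: BusRd
[9] P0: load  L6 | P0:S(30), P1:I | bus: BusRd
[10] P0: load  L1 | P0:M(27), P1:I | bus: none
[11] P0: load  L1 | P0:M(27), P1:I | bus: none
[12] P0: store L4 := 69 | P0:M(69), P1:I | bus: BusRdX
[13] P0: store L4 := 95 | P0:M(95), P1:I | bus: none
[14] P0: store L0 := 88 | P0:M(88), P1:I | bus: BusRdX
[15] P0: load  L0 | P0:M(88), P1:I | bus: none
[16] P0: load  L4 | P0:M(95), P1:I | bus: none
[17] P0: load  L4 | P0:M(95), P1:I | bus: none
[18] P1: load  L4 | P0:S(95), P1:S(95) | bus: BusRd,Flush
[19] P1: load  L2 | P0:S(0), P1:S(0) | bus: BusRd
[20] P0: store L5 := 29 | P0:M(29), P1:I | bus: BusRdX
[21] P0: store L1 := 7 | P0:M(7), P1:I | bus: none
[22] P1: load  L4 | P0:S(95), P1:S(95) | bus: none
[23] P0: load  L6 | P0:S(30), P1:I | bus: none
[24] P0: load  L6 | P0:S(30), P1:I | bus: none
[25] P0: load  L1 | P0:M(7), P1:I | bus: none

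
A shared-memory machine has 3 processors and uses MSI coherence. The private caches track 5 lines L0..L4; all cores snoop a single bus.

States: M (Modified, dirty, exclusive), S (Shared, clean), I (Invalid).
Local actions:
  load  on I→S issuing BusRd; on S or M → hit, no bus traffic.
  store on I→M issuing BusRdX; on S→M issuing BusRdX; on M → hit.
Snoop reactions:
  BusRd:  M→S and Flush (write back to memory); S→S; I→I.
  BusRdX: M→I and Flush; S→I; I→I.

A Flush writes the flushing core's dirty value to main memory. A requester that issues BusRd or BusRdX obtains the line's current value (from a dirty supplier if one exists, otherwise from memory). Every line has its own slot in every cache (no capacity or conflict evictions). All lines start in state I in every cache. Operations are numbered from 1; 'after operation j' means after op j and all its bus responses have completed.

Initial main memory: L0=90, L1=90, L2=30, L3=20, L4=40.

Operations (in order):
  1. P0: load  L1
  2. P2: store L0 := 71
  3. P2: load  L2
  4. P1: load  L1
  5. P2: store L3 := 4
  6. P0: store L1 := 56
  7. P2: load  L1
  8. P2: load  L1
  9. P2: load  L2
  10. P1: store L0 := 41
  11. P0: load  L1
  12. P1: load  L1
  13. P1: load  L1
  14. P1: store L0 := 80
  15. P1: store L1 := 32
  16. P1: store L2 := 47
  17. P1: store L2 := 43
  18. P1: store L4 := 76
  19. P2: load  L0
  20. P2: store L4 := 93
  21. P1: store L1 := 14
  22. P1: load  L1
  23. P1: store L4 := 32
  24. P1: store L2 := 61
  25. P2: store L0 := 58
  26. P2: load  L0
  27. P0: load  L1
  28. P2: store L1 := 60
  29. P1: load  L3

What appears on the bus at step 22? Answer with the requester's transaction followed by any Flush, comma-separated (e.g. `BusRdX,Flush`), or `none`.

step 1: P0: load  L1  ⟶  SII  (L1)  txn=BusRd  M[L1]=90
step 2: P2: store L0 := 71  ⟶  IIM  (L0)  txn=BusRdX  M[L0]=90
step 3: P2: load  L2  ⟶  IIS  (L2)  txn=BusRd  M[L2]=30
step 4: P1: load  L1  ⟶  SSI  (L1)  txn=BusRd  M[L1]=90
step 5: P2: store L3 := 4  ⟶  IIM  (L3)  txn=BusRdX  M[L3]=20
step 6: P0: store L1 := 56  ⟶  MII  (L1)  txn=BusRdX  M[L1]=90
step 7: P2: load  L1  ⟶  SIS  (L1)  txn=BusRd+Flush  M[L1]=56
step 8: P2: load  L1  ⟶  SIS  (L1)  txn=∅  M[L1]=56
step 9: P2: load  L2  ⟶  IIS  (L2)  txn=∅  M[L2]=30
step 10: P1: store L0 := 41  ⟶  IMI  (L0)  txn=BusRdX+Flush  M[L0]=71
step 11: P0: load  L1  ⟶  SIS  (L1)  txn=∅  M[L1]=56
step 12: P1: load  L1  ⟶  SSS  (L1)  txn=BusRd  M[L1]=56
step 13: P1: load  L1  ⟶  SSS  (L1)  txn=∅  M[L1]=56
step 14: P1: store L0 := 80  ⟶  IMI  (L0)  txn=∅  M[L0]=71
step 15: P1: store L1 := 32  ⟶  IMI  (L1)  txn=BusRdX  M[L1]=56
step 16: P1: store L2 := 47  ⟶  IMI  (L2)  txn=BusRdX  M[L2]=30
step 17: P1: store L2 := 43  ⟶  IMI  (L2)  txn=∅  M[L2]=30
step 18: P1: store L4 := 76  ⟶  IMI  (L4)  txn=BusRdX  M[L4]=40
step 19: P2: load  L0  ⟶  ISS  (L0)  txn=BusRd+Flush  M[L0]=80
step 20: P2: store L4 := 93  ⟶  IIM  (L4)  txn=BusRdX+Flush  M[L4]=76
step 21: P1: store L1 := 14  ⟶  IMI  (L1)  txn=∅  M[L1]=56
step 22: P1: load  L1  ⟶  IMI  (L1)  txn=∅  M[L1]=56
step 23: P1: store L4 := 32  ⟶  IMI  (L4)  txn=BusRdX+Flush  M[L4]=93
step 24: P1: store L2 := 61  ⟶  IMI  (L2)  txn=∅  M[L2]=30
step 25: P2: store L0 := 58  ⟶  IIM  (L0)  txn=BusRdX  M[L0]=80
step 26: P2: load  L0  ⟶  IIM  (L0)  txn=∅  M[L0]=80
step 27: P0: load  L1  ⟶  SSI  (L1)  txn=BusRd+Flush  M[L1]=14
step 28: P2: store L1 := 60  ⟶  IIM  (L1)  txn=BusRdX  M[L1]=14
step 29: P1: load  L3  ⟶  ISS  (L3)  txn=BusRd+Flush  M[L3]=4

bus = none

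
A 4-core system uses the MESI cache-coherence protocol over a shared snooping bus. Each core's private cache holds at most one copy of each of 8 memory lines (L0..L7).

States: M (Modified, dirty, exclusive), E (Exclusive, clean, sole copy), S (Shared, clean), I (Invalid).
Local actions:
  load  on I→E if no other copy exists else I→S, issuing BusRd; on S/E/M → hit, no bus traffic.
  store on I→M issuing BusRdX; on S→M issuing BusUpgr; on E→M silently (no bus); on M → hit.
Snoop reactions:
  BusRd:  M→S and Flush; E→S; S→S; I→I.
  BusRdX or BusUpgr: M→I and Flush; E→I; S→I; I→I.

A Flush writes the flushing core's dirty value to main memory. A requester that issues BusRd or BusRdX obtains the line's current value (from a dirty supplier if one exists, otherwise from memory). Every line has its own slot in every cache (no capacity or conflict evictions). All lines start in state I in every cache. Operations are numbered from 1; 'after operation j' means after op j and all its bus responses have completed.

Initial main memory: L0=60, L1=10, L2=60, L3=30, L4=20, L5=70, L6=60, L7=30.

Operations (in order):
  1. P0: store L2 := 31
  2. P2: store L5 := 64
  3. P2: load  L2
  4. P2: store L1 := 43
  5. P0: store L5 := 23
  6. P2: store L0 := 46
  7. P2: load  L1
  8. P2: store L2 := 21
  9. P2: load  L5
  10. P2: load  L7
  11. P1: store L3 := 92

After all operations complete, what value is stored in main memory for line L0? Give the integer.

[1] P0: store L2 := 31 | P0:M(31), P1:I, P2:I, P3:I | bus: BusRdX
[2] P2: store L5 := 64 | P0:I, P1:I, P2:M(64), P3:I | bus: BusRdX
[3] P2: load  L2 | P0:S(31), P1:I, P2:S(31), P3:I | bus: BusRd,Flush
[4] P2: store L1 := 43 | P0:I, P1:I, P2:M(43), P3:I | bus: BusRdX
[5] P0: store L5 := 23 | P0:M(23), P1:I, P2:I, P3:I | bus: BusRdX,Flush
[6] P2: store L0 := 46 | P0:I, P1:I, P2:M(46), P3:I | bus: BusRdX
[7] P2: load  L1 | P0:I, P1:I, P2:M(43), P3:I | bus: none
[8] P2: store L2 := 21 | P0:I, P1:I, P2:M(21), P3:I | bus: BusUpgr
[9] P2: load  L5 | P0:S(23), P1:I, P2:S(23), P3:I | bus: BusRd,Flush
[10] P2: load  L7 | P0:I, P1:I, P2:E(30), P3:I | bus: BusRd
[11] P1: store L3 := 92 | P0:I, P1:M(92), P2:I, P3:I | bus: BusRdX

memory[L0] = 60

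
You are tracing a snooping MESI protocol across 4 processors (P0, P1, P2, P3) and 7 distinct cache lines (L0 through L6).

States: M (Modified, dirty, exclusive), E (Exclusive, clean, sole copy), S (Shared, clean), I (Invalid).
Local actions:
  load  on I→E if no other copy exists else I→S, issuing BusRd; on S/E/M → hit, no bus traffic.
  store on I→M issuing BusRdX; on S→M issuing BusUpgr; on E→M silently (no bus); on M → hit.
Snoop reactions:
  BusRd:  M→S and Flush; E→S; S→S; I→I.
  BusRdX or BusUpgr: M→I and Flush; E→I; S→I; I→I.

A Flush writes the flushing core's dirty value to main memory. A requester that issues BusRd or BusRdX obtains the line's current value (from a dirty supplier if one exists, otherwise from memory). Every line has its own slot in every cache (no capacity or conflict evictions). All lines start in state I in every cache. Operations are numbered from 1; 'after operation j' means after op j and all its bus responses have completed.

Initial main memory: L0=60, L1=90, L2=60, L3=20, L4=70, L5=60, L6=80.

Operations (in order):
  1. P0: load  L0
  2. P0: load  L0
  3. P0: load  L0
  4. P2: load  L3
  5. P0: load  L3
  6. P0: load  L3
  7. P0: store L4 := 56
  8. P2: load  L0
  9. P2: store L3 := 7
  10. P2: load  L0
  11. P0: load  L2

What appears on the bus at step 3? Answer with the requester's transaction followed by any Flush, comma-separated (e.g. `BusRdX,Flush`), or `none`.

  op1 P0: load  L0 → E/I/I/I on L0; bus BusRd; mem=60
  op2 P0: load  L0 → E/I/I/I on L0; bus (none); mem=60
  op3 P0: load  L0 → E/I/I/I on L0; bus (none); mem=60
  op4 P2: load  L3 → I/I/E/I on L3; bus BusRd; mem=20
  op5 P0: load  L3 → S/I/S/I on L3; bus BusRd; mem=20
  op6 P0: load  L3 → S/I/S/I on L3; bus (none); mem=20
  op7 P0: store L4 := 56 → M/I/I/I on L4; bus BusRdX; mem=70
  op8 P2: load  L0 → S/I/S/I on L0; bus BusRd; mem=60
  op9 P2: store L3 := 7 → I/I/M/I on L3; bus BusUpgr; mem=20
  op10 P2: load  L0 → S/I/S/I on L0; bus (none); mem=60
  op11 P0: load  L2 → E/I/I/I on L2; bus BusRd; mem=60

bus = none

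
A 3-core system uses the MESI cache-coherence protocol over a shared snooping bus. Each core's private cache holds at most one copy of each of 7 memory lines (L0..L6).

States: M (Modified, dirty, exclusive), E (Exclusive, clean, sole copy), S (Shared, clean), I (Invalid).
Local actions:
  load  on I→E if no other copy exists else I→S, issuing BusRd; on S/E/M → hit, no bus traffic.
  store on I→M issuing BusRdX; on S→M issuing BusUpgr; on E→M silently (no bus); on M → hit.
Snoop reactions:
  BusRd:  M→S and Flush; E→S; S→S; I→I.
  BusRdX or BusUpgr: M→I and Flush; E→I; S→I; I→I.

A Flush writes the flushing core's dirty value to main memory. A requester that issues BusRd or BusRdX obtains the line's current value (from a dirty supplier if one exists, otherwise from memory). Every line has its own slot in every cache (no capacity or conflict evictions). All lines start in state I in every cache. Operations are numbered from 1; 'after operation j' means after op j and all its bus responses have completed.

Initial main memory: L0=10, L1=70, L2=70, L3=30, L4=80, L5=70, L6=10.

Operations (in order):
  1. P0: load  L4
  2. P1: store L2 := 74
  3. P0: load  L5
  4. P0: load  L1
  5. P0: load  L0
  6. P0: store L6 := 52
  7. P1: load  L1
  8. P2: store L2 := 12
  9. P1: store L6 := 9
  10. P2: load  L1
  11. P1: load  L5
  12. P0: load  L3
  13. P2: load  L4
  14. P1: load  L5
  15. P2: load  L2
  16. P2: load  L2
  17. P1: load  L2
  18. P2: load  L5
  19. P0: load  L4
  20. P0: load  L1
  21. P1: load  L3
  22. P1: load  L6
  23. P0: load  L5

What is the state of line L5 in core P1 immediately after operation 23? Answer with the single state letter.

state = S

1. P0: load  L4  bus=[BusRd]  L4: P0=E P1=I P2=I  mem[L4]=80
2. P1: store L2 := 74  bus=[BusRdX]  L2: P0=I P1=M P2=I  mem[L2]=70
3. P0: load  L5  bus=[BusRd]  L5: P0=E P1=I P2=I  mem[L5]=70
4. P0: load  L1  bus=[BusRd]  L1: P0=E P1=I P2=I  mem[L1]=70
5. P0: load  L0  bus=[BusRd]  L0: P0=E P1=I P2=I  mem[L0]=10
6. P0: store L6 := 52  bus=[BusRdX]  L6: P0=M P1=I P2=I  mem[L6]=10
7. P1: load  L1  bus=[BusRd]  L1: P0=S P1=S P2=I  mem[L1]=70
8. P2: store L2 := 12  bus=[BusRdX,Flush]  L2: P0=I P1=I P2=M  mem[L2]=74
9. P1: store L6 := 9  bus=[BusRdX,Flush]  L6: P0=I P1=M P2=I  mem[L6]=52
10. P2: load  L1  bus=[BusRd]  L1: P0=S P1=S P2=S  mem[L1]=70
11. P1: load  L5  bus=[BusRd]  L5: P0=S P1=S P2=I  mem[L5]=70
12. P0: load  L3  bus=[BusRd]  L3: P0=E P1=I P2=I  mem[L3]=30
13. P2: load  L4  bus=[BusRd]  L4: P0=S P1=I P2=S  mem[L4]=80
14. P1: load  L5  bus=[-]  L5: P0=S P1=S P2=I  mem[L5]=70
15. P2: load  L2  bus=[-]  L2: P0=I P1=I P2=M  mem[L2]=74
16. P2: load  L2  bus=[-]  L2: P0=I P1=I P2=M  mem[L2]=74
17. P1: load  L2  bus=[BusRd,Flush]  L2: P0=I P1=S P2=S  mem[L2]=12
18. P2: load  L5  bus=[BusRd]  L5: P0=S P1=S P2=S  mem[L5]=70
19. P0: load  L4  bus=[-]  L4: P0=S P1=I P2=S  mem[L4]=80
20. P0: load  L1  bus=[-]  L1: P0=S P1=S P2=S  mem[L1]=70
21. P1: load  L3  bus=[BusRd]  L3: P0=S P1=S P2=I  mem[L3]=30
22. P1: load  L6  bus=[-]  L6: P0=I P1=M P2=I  mem[L6]=52
23. P0: load  L5  bus=[-]  L5: P0=S P1=S P2=S  mem[L5]=70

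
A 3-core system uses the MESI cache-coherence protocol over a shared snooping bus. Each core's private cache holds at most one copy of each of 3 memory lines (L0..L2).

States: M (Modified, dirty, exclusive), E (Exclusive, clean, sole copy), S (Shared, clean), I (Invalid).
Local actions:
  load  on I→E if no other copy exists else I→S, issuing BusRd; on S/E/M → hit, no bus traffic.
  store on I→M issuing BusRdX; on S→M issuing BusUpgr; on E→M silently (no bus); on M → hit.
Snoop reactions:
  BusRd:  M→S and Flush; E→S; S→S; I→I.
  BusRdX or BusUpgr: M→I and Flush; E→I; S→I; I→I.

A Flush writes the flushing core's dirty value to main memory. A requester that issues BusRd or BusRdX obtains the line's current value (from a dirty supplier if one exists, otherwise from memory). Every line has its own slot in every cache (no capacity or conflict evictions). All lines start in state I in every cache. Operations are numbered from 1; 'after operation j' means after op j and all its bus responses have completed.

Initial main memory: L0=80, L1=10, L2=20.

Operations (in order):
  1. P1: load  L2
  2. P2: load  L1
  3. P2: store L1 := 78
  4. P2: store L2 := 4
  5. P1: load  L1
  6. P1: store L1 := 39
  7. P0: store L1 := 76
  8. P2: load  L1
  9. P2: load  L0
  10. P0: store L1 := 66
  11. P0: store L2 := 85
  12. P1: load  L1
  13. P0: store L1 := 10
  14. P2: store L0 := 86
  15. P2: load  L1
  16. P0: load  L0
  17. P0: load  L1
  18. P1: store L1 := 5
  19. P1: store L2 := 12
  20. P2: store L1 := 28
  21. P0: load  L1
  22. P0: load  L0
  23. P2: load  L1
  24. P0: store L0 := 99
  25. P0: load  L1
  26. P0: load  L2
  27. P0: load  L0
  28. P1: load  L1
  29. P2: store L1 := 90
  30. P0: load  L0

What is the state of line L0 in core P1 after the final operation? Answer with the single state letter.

step 1: P1: load  L2  ⟶  IEI  (L2)  txn=BusRd  M[L2]=20
step 2: P2: load  L1  ⟶  IIE  (L1)  txn=BusRd  M[L1]=10
step 3: P2: store L1 := 78  ⟶  IIM  (L1)  txn=∅  M[L1]=10
step 4: P2: store L2 := 4  ⟶  IIM  (L2)  txn=BusRdX  M[L2]=20
step 5: P1: load  L1  ⟶  ISS  (L1)  txn=BusRd+Flush  M[L1]=78
step 6: P1: store L1 := 39  ⟶  IMI  (L1)  txn=BusUpgr  M[L1]=78
step 7: P0: store L1 := 76  ⟶  MII  (L1)  txn=BusRdX+Flush  M[L1]=39
step 8: P2: load  L1  ⟶  SIS  (L1)  txn=BusRd+Flush  M[L1]=76
step 9: P2: load  L0  ⟶  IIE  (L0)  txn=BusRd  M[L0]=80
step 10: P0: store L1 := 66  ⟶  MII  (L1)  txn=BusUpgr  M[L1]=76
step 11: P0: store L2 := 85  ⟶  MII  (L2)  txn=BusRdX+Flush  M[L2]=4
step 12: P1: load  L1  ⟶  SSI  (L1)  txn=BusRd+Flush  M[L1]=66
step 13: P0: store L1 := 10  ⟶  MII  (L1)  txn=BusUpgr  M[L1]=66
step 14: P2: store L0 := 86  ⟶  IIM  (L0)  txn=∅  M[L0]=80
step 15: P2: load  L1  ⟶  SIS  (L1)  txn=BusRd+Flush  M[L1]=10
step 16: P0: load  L0  ⟶  SIS  (L0)  txn=BusRd+Flush  M[L0]=86
step 17: P0: load  L1  ⟶  SIS  (L1)  txn=∅  M[L1]=10
step 18: P1: store L1 := 5  ⟶  IMI  (L1)  txn=BusRdX  M[L1]=10
step 19: P1: store L2 := 12  ⟶  IMI  (L2)  txn=BusRdX+Flush  M[L2]=85
step 20: P2: store L1 := 28  ⟶  IIM  (L1)  txn=BusRdX+Flush  M[L1]=5
step 21: P0: load  L1  ⟶  SIS  (L1)  txn=BusRd+Flush  M[L1]=28
step 22: P0: load  L0  ⟶  SIS  (L0)  txn=∅  M[L0]=86
step 23: P2: load  L1  ⟶  SIS  (L1)  txn=∅  M[L1]=28
step 24: P0: store L0 := 99  ⟶  MII  (L0)  txn=BusUpgr  M[L0]=86
step 25: P0: load  L1  ⟶  SIS  (L1)  txn=∅  M[L1]=28
step 26: P0: load  L2  ⟶  SSI  (L2)  txn=BusRd+Flush  M[L2]=12
step 27: P0: load  L0  ⟶  MII  (L0)  txn=∅  M[L0]=86
step 28: P1: load  L1  ⟶  SSS  (L1)  txn=BusRd  M[L1]=28
step 29: P2: store L1 := 90  ⟶  IIM  (L1)  txn=BusUpgr  M[L1]=28
step 30: P0: load  L0  ⟶  MII  (L0)  txn=∅  M[L0]=86

state = I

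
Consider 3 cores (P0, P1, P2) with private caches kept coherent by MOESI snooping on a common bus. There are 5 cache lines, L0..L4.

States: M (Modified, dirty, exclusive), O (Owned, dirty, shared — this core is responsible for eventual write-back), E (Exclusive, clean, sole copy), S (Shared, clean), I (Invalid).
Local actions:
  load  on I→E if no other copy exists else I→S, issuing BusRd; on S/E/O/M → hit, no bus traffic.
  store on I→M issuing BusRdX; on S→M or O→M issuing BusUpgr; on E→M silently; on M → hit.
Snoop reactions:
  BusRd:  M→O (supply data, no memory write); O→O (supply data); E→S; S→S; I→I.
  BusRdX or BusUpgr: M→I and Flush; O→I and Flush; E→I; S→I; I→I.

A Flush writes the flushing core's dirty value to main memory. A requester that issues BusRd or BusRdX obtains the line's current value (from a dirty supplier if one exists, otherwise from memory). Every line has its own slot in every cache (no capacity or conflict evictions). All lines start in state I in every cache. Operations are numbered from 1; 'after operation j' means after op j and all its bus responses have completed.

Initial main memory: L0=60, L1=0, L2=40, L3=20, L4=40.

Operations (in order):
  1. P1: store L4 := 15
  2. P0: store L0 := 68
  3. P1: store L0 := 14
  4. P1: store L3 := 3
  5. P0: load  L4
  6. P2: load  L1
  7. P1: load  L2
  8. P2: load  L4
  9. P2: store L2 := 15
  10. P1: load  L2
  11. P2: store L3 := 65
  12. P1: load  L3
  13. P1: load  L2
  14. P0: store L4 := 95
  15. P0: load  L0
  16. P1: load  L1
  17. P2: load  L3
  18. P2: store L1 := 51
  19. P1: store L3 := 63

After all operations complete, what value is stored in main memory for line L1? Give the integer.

memory[L1] = 0

step 1: P1: store L4 := 15  ⟶  IMI  (L4)  txn=BusRdX  M[L4]=40
step 2: P0: store L0 := 68  ⟶  MII  (L0)  txn=BusRdX  M[L0]=60
step 3: P1: store L0 := 14  ⟶  IMI  (L0)  txn=BusRdX+Flush  M[L0]=68
step 4: P1: store L3 := 3  ⟶  IMI  (L3)  txn=BusRdX  M[L3]=20
step 5: P0: load  L4  ⟶  SOI  (L4)  txn=BusRd  M[L4]=40
step 6: P2: load  L1  ⟶  IIE  (L1)  txn=BusRd  M[L1]=0
step 7: P1: load  L2  ⟶  IEI  (L2)  txn=BusRd  M[L2]=40
step 8: P2: load  L4  ⟶  SOS  (L4)  txn=BusRd  M[L4]=40
step 9: P2: store L2 := 15  ⟶  IIM  (L2)  txn=BusRdX  M[L2]=40
step 10: P1: load  L2  ⟶  ISO  (L2)  txn=BusRd  M[L2]=40
step 11: P2: store L3 := 65  ⟶  IIM  (L3)  txn=BusRdX+Flush  M[L3]=3
step 12: P1: load  L3  ⟶  ISO  (L3)  txn=BusRd  M[L3]=3
step 13: P1: load  L2  ⟶  ISO  (L2)  txn=∅  M[L2]=40
step 14: P0: store L4 := 95  ⟶  MII  (L4)  txn=BusUpgr+Flush  M[L4]=15
step 15: P0: load  L0  ⟶  SOI  (L0)  txn=BusRd  M[L0]=68
step 16: P1: load  L1  ⟶  ISS  (L1)  txn=BusRd  M[L1]=0
step 17: P2: load  L3  ⟶  ISO  (L3)  txn=∅  M[L3]=3
step 18: P2: store L1 := 51  ⟶  IIM  (L1)  txn=BusUpgr  M[L1]=0
step 19: P1: store L3 := 63  ⟶  IMI  (L3)  txn=BusUpgr+Flush  M[L3]=65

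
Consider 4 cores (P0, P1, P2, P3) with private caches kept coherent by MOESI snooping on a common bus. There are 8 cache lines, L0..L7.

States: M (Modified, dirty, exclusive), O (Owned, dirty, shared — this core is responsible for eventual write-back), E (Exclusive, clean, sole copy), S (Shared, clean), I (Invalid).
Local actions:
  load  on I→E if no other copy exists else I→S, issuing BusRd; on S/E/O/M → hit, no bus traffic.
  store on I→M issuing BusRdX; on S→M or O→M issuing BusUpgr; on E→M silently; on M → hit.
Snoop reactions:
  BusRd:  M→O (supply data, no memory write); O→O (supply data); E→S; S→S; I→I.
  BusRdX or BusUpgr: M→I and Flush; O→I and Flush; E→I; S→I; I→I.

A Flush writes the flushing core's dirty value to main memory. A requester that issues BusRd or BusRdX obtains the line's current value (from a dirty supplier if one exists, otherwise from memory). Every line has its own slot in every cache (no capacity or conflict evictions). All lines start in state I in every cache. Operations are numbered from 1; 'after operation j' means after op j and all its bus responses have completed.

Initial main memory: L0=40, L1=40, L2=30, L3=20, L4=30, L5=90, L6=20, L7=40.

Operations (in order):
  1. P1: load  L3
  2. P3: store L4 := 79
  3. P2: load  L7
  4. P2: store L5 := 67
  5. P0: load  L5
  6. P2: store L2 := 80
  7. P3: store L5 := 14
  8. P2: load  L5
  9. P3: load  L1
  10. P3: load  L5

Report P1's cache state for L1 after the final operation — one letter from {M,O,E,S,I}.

1. P1: load  L3  bus=[BusRd]  L3: P0=I P1=E P2=I P3=I  mem[L3]=20
2. P3: store L4 := 79  bus=[BusRdX]  L4: P0=I P1=I P2=I P3=M  mem[L4]=30
3. P2: load  L7  bus=[BusRd]  L7: P0=I P1=I P2=E P3=I  mem[L7]=40
4. P2: store L5 := 67  bus=[BusRdX]  L5: P0=I P1=I P2=M P3=I  mem[L5]=90
5. P0: load  L5  bus=[BusRd]  L5: P0=S P1=I P2=O P3=I  mem[L5]=90
6. P2: store L2 := 80  bus=[BusRdX]  L2: P0=I P1=I P2=M P3=I  mem[L2]=30
7. P3: store L5 := 14  bus=[BusRdX,Flush]  L5: P0=I P1=I P2=I P3=M  mem[L5]=67
8. P2: load  L5  bus=[BusRd]  L5: P0=I P1=I P2=S P3=O  mem[L5]=67
9. P3: load  L1  bus=[BusRd]  L1: P0=I P1=I P2=I P3=E  mem[L1]=40
10. P3: load  L5  bus=[-]  L5: P0=I P1=I P2=S P3=O  mem[L5]=67

state = I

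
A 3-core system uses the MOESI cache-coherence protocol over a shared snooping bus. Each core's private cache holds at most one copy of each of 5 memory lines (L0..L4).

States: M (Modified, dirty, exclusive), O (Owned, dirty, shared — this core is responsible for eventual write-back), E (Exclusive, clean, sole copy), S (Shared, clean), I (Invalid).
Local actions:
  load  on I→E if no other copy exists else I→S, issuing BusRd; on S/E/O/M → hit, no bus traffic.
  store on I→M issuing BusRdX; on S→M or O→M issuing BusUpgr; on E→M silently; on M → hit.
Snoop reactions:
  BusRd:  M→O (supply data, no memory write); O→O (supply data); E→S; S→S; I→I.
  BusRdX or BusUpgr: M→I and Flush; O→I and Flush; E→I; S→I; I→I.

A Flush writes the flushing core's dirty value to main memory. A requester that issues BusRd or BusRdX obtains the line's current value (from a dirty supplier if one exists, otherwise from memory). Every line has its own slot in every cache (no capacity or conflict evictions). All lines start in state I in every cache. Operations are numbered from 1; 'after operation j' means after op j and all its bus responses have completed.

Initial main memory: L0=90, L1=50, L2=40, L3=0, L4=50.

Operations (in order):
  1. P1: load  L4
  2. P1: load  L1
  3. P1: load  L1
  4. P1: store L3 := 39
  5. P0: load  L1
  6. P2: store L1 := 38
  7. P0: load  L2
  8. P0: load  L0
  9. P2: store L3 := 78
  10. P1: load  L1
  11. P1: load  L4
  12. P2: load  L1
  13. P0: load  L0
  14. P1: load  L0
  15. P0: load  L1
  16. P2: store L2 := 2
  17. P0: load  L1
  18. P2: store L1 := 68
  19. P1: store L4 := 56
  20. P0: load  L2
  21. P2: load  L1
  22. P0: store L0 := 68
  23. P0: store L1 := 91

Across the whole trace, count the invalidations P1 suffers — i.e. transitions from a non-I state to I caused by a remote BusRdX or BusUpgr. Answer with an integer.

step 1: P1: load  L4  ⟶  IEI  (L4)  txn=BusRd  M[L4]=50
step 2: P1: load  L1  ⟶  IEI  (L1)  txn=BusRd  M[L1]=50
step 3: P1: load  L1  ⟶  IEI  (L1)  txn=∅  M[L1]=50
step 4: P1: store L3 := 39  ⟶  IMI  (L3)  txn=BusRdX  M[L3]=0
step 5: P0: load  L1  ⟶  SSI  (L1)  txn=BusRd  M[L1]=50
step 6: P2: store L1 := 38  ⟶  IIM  (L1)  txn=BusRdX  M[L1]=50
step 7: P0: load  L2  ⟶  EII  (L2)  txn=BusRd  M[L2]=40
step 8: P0: load  L0  ⟶  EII  (L0)  txn=BusRd  M[L0]=90
step 9: P2: store L3 := 78  ⟶  IIM  (L3)  txn=BusRdX+Flush  M[L3]=39
step 10: P1: load  L1  ⟶  ISO  (L1)  txn=BusRd  M[L1]=50
step 11: P1: load  L4  ⟶  IEI  (L4)  txn=∅  M[L4]=50
step 12: P2: load  L1  ⟶  ISO  (L1)  txn=∅  M[L1]=50
step 13: P0: load  L0  ⟶  EII  (L0)  txn=∅  M[L0]=90
step 14: P1: load  L0  ⟶  SSI  (L0)  txn=BusRd  M[L0]=90
step 15: P0: load  L1  ⟶  SSO  (L1)  txn=BusRd  M[L1]=50
step 16: P2: store L2 := 2  ⟶  IIM  (L2)  txn=BusRdX  M[L2]=40
step 17: P0: load  L1  ⟶  SSO  (L1)  txn=∅  M[L1]=50
step 18: P2: store L1 := 68  ⟶  IIM  (L1)  txn=BusUpgr  M[L1]=50
step 19: P1: store L4 := 56  ⟶  IMI  (L4)  txn=∅  M[L4]=50
step 20: P0: load  L2  ⟶  SIO  (L2)  txn=BusRd  M[L2]=40
step 21: P2: load  L1  ⟶  IIM  (L1)  txn=∅  M[L1]=50
step 22: P0: store L0 := 68  ⟶  MII  (L0)  txn=BusUpgr  M[L0]=90
step 23: P0: store L1 := 91  ⟶  MII  (L1)  txn=BusRdX+Flush  M[L1]=68

invalidations = 4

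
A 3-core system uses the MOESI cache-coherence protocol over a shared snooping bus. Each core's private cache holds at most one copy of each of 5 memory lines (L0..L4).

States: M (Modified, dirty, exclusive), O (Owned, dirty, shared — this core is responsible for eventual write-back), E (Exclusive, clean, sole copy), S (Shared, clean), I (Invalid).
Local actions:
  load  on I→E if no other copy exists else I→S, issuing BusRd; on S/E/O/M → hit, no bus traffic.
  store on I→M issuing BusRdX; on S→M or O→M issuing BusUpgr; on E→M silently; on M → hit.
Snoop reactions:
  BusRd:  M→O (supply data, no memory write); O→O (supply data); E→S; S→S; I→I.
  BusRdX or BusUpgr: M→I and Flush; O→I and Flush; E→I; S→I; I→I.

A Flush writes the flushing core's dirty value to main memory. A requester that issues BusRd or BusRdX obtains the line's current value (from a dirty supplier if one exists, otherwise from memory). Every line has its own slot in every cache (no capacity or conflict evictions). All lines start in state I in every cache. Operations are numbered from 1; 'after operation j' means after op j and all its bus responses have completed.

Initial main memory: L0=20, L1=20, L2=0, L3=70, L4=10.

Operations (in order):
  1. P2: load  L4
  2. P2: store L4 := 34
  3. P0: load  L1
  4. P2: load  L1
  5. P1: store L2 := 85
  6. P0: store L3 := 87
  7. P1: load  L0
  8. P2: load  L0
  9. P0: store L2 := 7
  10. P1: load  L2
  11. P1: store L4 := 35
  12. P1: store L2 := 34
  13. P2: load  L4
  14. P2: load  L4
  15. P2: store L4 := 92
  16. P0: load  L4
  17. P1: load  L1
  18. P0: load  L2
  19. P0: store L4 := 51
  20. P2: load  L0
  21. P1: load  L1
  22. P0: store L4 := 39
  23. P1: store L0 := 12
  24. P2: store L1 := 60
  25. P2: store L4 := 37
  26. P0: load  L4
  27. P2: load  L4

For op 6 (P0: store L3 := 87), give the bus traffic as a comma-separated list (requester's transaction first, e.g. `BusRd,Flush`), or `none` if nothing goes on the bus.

bus = BusRdX

1. P2: load  L4  bus=[BusRd]  L4: P0=I P1=I P2=E  mem[L4]=10
2. P2: store L4 := 34  bus=[-]  L4: P0=I P1=I P2=M  mem[L4]=10
3. P0: load  L1  bus=[BusRd]  L1: P0=E P1=I P2=I  mem[L1]=20
4. P2: load  L1  bus=[BusRd]  L1: P0=S P1=I P2=S  mem[L1]=20
5. P1: store L2 := 85  bus=[BusRdX]  L2: P0=I P1=M P2=I  mem[L2]=0
6. P0: store L3 := 87  bus=[BusRdX]  L3: P0=M P1=I P2=I  mem[L3]=70
7. P1: load  L0  bus=[BusRd]  L0: P0=I P1=E P2=I  mem[L0]=20
8. P2: load  L0  bus=[BusRd]  L0: P0=I P1=S P2=S  mem[L0]=20
9. P0: store L2 := 7  bus=[BusRdX,Flush]  L2: P0=M P1=I P2=I  mem[L2]=85
10. P1: load  L2  bus=[BusRd]  L2: P0=O P1=S P2=I  mem[L2]=85
11. P1: store L4 := 35  bus=[BusRdX,Flush]  L4: P0=I P1=M P2=I  mem[L4]=34
12. P1: store L2 := 34  bus=[BusUpgr,Flush]  L2: P0=I P1=M P2=I  mem[L2]=7
13. P2: load  L4  bus=[BusRd]  L4: P0=I P1=O P2=S  mem[L4]=34
14. P2: load  L4  bus=[-]  L4: P0=I P1=O P2=S  mem[L4]=34
15. P2: store L4 := 92  bus=[BusUpgr,Flush]  L4: P0=I P1=I P2=M  mem[L4]=35
16. P0: load  L4  bus=[BusRd]  L4: P0=S P1=I P2=O  mem[L4]=35
17. P1: load  L1  bus=[BusRd]  L1: P0=S P1=S P2=S  mem[L1]=20
18. P0: load  L2  bus=[BusRd]  L2: P0=S P1=O P2=I  mem[L2]=7
19. P0: store L4 := 51  bus=[BusUpgr,Flush]  L4: P0=M P1=I P2=I  mem[L4]=92
20. P2: load  L0  bus=[-]  L0: P0=I P1=S P2=S  mem[L0]=20
21. P1: load  L1  bus=[-]  L1: P0=S P1=S P2=S  mem[L1]=20
22. P0: store L4 := 39  bus=[-]  L4: P0=M P1=I P2=I  mem[L4]=92
23. P1: store L0 := 12  bus=[BusUpgr]  L0: P0=I P1=M P2=I  mem[L0]=20
24. P2: store L1 := 60  bus=[BusUpgr]  L1: P0=I P1=I P2=M  mem[L1]=20
25. P2: store L4 := 37  bus=[BusRdX,Flush]  L4: P0=I P1=I P2=M  mem[L4]=39
26. P0: load  L4  bus=[BusRd]  L4: P0=S P1=I P2=O  mem[L4]=39
27. P2: load  L4  bus=[-]  L4: P0=S P1=I P2=O  mem[L4]=39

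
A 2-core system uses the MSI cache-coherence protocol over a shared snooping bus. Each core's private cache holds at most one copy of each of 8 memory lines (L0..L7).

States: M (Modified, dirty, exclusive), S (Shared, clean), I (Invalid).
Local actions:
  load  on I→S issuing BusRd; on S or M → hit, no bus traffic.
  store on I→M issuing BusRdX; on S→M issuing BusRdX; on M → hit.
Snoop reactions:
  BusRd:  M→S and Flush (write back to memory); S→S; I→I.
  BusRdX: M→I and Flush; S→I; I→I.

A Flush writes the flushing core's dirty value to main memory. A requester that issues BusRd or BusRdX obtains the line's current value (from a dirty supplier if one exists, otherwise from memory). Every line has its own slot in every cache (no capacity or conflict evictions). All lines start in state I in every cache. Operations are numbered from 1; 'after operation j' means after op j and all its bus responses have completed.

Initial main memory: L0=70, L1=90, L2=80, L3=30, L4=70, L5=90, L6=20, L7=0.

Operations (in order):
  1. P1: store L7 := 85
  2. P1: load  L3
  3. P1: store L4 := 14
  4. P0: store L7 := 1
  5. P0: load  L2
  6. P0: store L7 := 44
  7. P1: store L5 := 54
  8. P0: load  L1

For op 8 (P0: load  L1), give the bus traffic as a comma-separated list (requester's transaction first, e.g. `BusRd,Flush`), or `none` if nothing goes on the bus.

  op1 P1: store L7 := 85 → I/M on L7; bus BusRdX; mem=0
  op2 P1: load  L3 → I/S on L3; bus BusRd; mem=30
  op3 P1: store L4 := 14 → I/M on L4; bus BusRdX; mem=70
  op4 P0: store L7 := 1 → M/I on L7; bus BusRdX Flush; mem=85
  op5 P0: load  L2 → S/I on L2; bus BusRd; mem=80
  op6 P0: store L7 := 44 → M/I on L7; bus (none); mem=85
  op7 P1: store L5 := 54 → I/M on L5; bus BusRdX; mem=90
  op8 P0: load  L1 → S/I on L1; bus BusRd; mem=90

bus = BusRd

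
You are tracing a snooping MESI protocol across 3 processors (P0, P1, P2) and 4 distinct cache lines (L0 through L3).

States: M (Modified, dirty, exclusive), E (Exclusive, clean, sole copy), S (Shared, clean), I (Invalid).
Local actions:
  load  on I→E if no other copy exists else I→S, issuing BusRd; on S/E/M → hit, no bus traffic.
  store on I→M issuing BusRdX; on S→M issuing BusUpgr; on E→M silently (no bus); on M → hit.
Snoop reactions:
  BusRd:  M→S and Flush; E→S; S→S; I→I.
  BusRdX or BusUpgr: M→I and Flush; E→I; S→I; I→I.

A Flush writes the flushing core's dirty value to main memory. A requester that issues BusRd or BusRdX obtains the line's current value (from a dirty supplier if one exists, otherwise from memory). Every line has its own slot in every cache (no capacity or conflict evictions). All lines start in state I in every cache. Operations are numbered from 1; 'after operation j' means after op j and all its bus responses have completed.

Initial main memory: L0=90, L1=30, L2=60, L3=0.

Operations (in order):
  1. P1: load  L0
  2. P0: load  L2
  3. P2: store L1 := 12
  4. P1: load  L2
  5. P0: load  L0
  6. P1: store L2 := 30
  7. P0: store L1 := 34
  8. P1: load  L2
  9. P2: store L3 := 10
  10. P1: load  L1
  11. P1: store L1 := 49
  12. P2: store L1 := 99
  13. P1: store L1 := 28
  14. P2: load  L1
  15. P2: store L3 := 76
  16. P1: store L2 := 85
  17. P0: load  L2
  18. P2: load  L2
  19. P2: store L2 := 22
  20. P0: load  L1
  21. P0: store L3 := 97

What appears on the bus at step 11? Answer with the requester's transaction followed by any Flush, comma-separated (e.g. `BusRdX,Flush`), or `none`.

bus = BusUpgr

step 1: P1: load  L0  ⟶  IEI  (L0)  txn=BusRd  M[L0]=90
step 2: P0: load  L2  ⟶  EII  (L2)  txn=BusRd  M[L2]=60
step 3: P2: store L1 := 12  ⟶  IIM  (L1)  txn=BusRdX  M[L1]=30
step 4: P1: load  L2  ⟶  SSI  (L2)  txn=BusRd  M[L2]=60
step 5: P0: load  L0  ⟶  SSI  (L0)  txn=BusRd  M[L0]=90
step 6: P1: store L2 := 30  ⟶  IMI  (L2)  txn=BusUpgr  M[L2]=60
step 7: P0: store L1 := 34  ⟶  MII  (L1)  txn=BusRdX+Flush  M[L1]=12
step 8: P1: load  L2  ⟶  IMI  (L2)  txn=∅  M[L2]=60
step 9: P2: store L3 := 10  ⟶  IIM  (L3)  txn=BusRdX  M[L3]=0
step 10: P1: load  L1  ⟶  SSI  (L1)  txn=BusRd+Flush  M[L1]=34
step 11: P1: store L1 := 49  ⟶  IMI  (L1)  txn=BusUpgr  M[L1]=34
step 12: P2: store L1 := 99  ⟶  IIM  (L1)  txn=BusRdX+Flush  M[L1]=49
step 13: P1: store L1 := 28  ⟶  IMI  (L1)  txn=BusRdX+Flush  M[L1]=99
step 14: P2: load  L1  ⟶  ISS  (L1)  txn=BusRd+Flush  M[L1]=28
step 15: P2: store L3 := 76  ⟶  IIM  (L3)  txn=∅  M[L3]=0
step 16: P1: store L2 := 85  ⟶  IMI  (L2)  txn=∅  M[L2]=60
step 17: P0: load  L2  ⟶  SSI  (L2)  txn=BusRd+Flush  M[L2]=85
step 18: P2: load  L2  ⟶  SSS  (L2)  txn=BusRd  M[L2]=85
step 19: P2: store L2 := 22  ⟶  IIM  (L2)  txn=BusUpgr  M[L2]=85
step 20: P0: load  L1  ⟶  SSS  (L1)  txn=BusRd  M[L1]=28
step 21: P0: store L3 := 97  ⟶  MII  (L3)  txn=BusRdX+Flush  M[L3]=76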